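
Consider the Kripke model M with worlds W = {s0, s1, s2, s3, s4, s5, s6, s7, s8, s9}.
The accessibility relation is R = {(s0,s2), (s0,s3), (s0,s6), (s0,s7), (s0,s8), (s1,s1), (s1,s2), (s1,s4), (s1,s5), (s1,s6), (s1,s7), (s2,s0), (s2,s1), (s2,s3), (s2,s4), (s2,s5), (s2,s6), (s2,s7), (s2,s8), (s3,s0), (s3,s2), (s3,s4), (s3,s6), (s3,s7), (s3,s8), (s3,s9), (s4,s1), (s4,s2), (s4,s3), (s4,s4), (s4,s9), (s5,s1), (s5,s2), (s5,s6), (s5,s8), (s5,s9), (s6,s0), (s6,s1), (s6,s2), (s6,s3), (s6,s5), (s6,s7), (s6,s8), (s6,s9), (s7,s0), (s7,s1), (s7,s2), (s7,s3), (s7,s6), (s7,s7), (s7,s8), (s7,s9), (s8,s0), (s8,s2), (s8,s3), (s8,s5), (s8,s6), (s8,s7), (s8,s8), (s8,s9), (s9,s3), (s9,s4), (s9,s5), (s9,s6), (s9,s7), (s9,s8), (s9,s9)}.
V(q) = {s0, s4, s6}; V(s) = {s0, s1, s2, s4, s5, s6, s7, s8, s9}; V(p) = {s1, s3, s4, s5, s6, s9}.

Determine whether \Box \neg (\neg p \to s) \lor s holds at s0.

At s0: \Box \neg (\neg p \to s) is false, s is true, so \Box \neg (\neg p \to s) \lor s is true.
  At s0: \Box \neg (\neg p \to s) requires \neg (\neg p \to s) at every successor {s2, s3, s6, s7, s8}.
    \neg (\neg p \to s) fails at s2, so \Box \neg (\neg p \to s) is false at s0.

Yes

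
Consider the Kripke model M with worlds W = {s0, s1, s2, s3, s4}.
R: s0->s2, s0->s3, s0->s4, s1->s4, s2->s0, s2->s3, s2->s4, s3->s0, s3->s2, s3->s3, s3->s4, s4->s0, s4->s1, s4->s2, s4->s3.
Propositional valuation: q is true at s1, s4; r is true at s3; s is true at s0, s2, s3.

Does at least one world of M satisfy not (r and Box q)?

Yes

Let φ = not (r and Box q). Evaluate φ at each world:
  s0 (successors {s2, s3, s4}): φ is true.
  s1 (successors {s4}): φ is true.
  s2 (successors {s0, s3, s4}): φ is true.
  s3 (successors {s0, s2, s3, s4}): φ is true.
  s4 (successors {s0, s1, s2, s3}): φ is true.
Detail at s0 (witness):
  At s0: r and Box q is false, so not (r and Box q) is true.
    At s0: r is false, Box q is false, so r and Box q is false.
      At s0: Box q requires q at every successor {s2, s3, s4}.
        q fails at s2, so Box q is false at s0.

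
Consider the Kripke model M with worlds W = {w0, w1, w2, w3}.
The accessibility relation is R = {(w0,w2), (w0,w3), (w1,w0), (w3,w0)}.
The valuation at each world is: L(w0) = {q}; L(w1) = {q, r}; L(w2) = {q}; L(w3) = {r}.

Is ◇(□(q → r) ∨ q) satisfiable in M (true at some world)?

Yes

Recall that □ψ holds at a world iff ψ holds at every accessible world, and ◇ψ holds iff ψ holds at some accessible world.
Let φ = ◇(□(q → r) ∨ q). Evaluate φ at each world:
  w0 (successors {w2, w3}): φ is true.
  w1 (successors {w0}): φ is true.
  w2 (successors ∅): φ is false.
  w3 (successors {w0}): φ is true.
Detail at w0 (witness):
  At w0: ◇(□(q → r) ∨ q) requires □(q → r) ∨ q at some successor in {w2, w3}.
    □(q → r) ∨ q holds at w2, so ◇(□(q → r) ∨ q) is true at w0.
      At w2: □(q → r) is true, q is true, so □(q → r) ∨ q is true.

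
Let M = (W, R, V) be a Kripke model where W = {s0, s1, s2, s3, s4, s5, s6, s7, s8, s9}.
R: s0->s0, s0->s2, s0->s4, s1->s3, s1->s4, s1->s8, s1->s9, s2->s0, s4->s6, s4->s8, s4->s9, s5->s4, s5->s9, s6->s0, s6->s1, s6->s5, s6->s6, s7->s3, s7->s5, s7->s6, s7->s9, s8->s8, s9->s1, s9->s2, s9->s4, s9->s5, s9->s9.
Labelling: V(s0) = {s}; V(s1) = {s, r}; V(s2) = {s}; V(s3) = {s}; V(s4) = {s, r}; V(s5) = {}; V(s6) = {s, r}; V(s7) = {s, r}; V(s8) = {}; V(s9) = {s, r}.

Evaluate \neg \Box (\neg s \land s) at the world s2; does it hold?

Yes

Recall that \Box ψ holds at a world iff ψ holds at every accessible world, and \Diamond ψ holds iff ψ holds at some accessible world.
At s2: \Box (\neg s \land s) is false, so \neg \Box (\neg s \land s) is true.
  At s2: \Box (\neg s \land s) requires \neg s \land s at every successor {s0}.
    \neg s \land s fails at s0, so \Box (\neg s \land s) is false at s2.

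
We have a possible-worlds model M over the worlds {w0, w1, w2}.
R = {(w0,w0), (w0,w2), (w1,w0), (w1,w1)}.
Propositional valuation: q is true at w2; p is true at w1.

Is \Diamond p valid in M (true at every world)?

No

Let φ = \Diamond p. Evaluate φ at each world:
  w0 (successors {w0, w2}): φ is false.
  w1 (successors {w0, w1}): φ is true.
  w2 (successors ∅): φ is false.
Detail at w0 (counterexample):
  At w0: \Diamond p requires p at some successor in {w0, w2}.
    At w0: p is false.
    At w2: p is false.
  So \Diamond p is false at w0.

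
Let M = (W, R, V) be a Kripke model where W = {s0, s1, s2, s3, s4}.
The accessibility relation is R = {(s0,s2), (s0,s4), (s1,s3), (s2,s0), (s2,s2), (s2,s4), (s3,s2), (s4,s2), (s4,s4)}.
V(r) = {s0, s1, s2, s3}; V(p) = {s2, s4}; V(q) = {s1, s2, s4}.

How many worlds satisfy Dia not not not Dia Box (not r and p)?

Let φ = Dia not not not Dia Box (not r and p). Evaluate φ at each world:
  s0 (successors {s2, s4}): φ is true.
  s1 (successors {s3}): φ is true.
  s2 (successors {s0, s2, s4}): φ is true.
  s3 (successors {s2}): φ is true.
  s4 (successors {s2, s4}): φ is true.
For instance, at s1:
  At s1: Dia not not not Dia Box (not r and p) requires not not not Dia Box (not r and p) at some successor in {s3}.
    not not not Dia Box (not r and p) holds at s3, so Dia not not not Dia Box (not r and p) is true at s1.
      At s3: not not Dia Box (not r and p) is false, so not not not Dia Box (not r and p) is true.
Satisfying worlds: {s0, s1, s2, s3, s4}

5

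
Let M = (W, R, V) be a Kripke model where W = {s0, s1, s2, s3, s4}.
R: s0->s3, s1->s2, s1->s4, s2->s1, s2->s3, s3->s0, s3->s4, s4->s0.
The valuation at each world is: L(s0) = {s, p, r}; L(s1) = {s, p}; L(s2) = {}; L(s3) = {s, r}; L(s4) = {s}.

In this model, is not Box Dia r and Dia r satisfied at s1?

No

At s1: not Box Dia r is false, Dia r is false, so not Box Dia r and Dia r is false.
  At s1: Box Dia r is true, so not Box Dia r is false.
    At s1: Box Dia r requires Dia r at every successor {s2, s4}.
      At s2: Dia r is true.
      At s4: Dia r is true.
    So Box Dia r is true at s1.
  At s1: Dia r requires r at some successor in {s2, s4}.
    At s2: r is false.
    At s4: r is false.
  So Dia r is false at s1.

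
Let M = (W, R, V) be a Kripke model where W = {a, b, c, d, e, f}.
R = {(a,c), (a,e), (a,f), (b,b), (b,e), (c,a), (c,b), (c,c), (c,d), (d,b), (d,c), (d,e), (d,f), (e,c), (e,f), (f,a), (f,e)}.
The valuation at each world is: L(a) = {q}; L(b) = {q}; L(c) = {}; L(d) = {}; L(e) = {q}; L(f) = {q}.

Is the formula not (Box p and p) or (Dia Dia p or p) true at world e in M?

Yes

Recall that Box ψ holds at a world iff ψ holds at every accessible world, and Dia ψ holds iff ψ holds at some accessible world.
At e: not (Box p and p) is true, Dia Dia p or p is false, so not (Box p and p) or (Dia Dia p or p) is true.
  At e: Box p and p is false, so not (Box p and p) is true.
    At e: Box p is false, p is false, so Box p and p is false.
      At e: Box p requires p at every successor {c, f}.
        p fails at c, so Box p is false at e.
  At e: Dia Dia p is false, p is false, so Dia Dia p or p is false.
    At e: Dia Dia p requires Dia p at some successor in {c, f}.
      At c: Dia p is false.
      At f: Dia p is false.
    So Dia Dia p is false at e.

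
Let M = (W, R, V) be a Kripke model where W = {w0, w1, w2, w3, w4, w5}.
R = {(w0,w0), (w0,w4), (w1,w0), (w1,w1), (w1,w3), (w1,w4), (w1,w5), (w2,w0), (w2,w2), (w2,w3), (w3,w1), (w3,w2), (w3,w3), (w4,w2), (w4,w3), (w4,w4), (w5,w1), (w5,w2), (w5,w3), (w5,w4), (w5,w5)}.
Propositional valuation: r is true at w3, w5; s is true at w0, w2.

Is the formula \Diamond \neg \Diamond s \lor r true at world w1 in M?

Recall that \Diamond ψ holds at a world iff ψ holds at some accessible world.
At w1: \Diamond \neg \Diamond s is false, r is false, so \Diamond \neg \Diamond s \lor r is false.
  At w1: \Diamond \neg \Diamond s requires \neg \Diamond s at some successor in {w0, w1, w3, w4, w5}.
    At w0: \neg \Diamond s is false.
    At w1: \neg \Diamond s is false.
    At w3: \neg \Diamond s is false.
    At w4: \neg \Diamond s is false.
    At w5: \neg \Diamond s is false.
  So \Diamond \neg \Diamond s is false at w1.

No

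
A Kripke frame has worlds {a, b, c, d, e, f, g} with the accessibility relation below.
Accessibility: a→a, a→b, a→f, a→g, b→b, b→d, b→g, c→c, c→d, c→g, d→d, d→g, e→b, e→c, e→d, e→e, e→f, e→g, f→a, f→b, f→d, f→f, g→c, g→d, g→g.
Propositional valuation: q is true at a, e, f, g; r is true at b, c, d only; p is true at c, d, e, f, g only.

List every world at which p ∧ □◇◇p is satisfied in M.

Let φ = p ∧ □◇◇p. Evaluate φ at each world:
  a (successors {a, b, f, g}): φ is false.
  b (successors {b, d, g}): φ is false.
  c (successors {c, d, g}): φ is true.
  d (successors {d, g}): φ is true.
  e (successors {b, c, d, e, f, g}): φ is true.
  f (successors {a, b, d, f}): φ is true.
  g (successors {c, d, g}): φ is true.
For instance, at a:
  At a: p is false, □◇◇p is true, so p ∧ □◇◇p is false.
    At a: □◇◇p requires ◇◇p at every successor {a, b, f, g}.
      At a: ◇◇p is true.
      At b: ◇◇p is true.
      At f: ◇◇p is true.
      At g: ◇◇p is true.
    So □◇◇p is true at a.
Satisfying worlds: {c, d, e, f, g}

c, d, e, f, g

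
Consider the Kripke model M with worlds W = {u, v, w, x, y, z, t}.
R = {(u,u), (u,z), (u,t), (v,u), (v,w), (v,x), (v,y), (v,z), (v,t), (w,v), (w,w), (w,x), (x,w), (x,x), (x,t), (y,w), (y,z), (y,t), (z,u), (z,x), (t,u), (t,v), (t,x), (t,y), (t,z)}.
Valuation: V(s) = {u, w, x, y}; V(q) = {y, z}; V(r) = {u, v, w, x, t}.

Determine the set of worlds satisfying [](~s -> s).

z

Recall that []ψ holds at a world iff ψ holds at every accessible world, and <>ψ holds iff ψ holds at some accessible world.
Let φ = [](~s -> s). Evaluate φ at each world:
  u (successors {u, z, t}): φ is false.
  v (successors {u, w, x, y, z, t}): φ is false.
  w (successors {v, w, x}): φ is false.
  x (successors {w, x, t}): φ is false.
  y (successors {w, z, t}): φ is false.
  z (successors {u, x}): φ is true.
  t (successors {u, v, x, y, z}): φ is false.
For instance, at v:
  At v: [](~s -> s) requires ~s -> s at every successor {u, w, x, y, z, t}.
    ~s -> s fails at z, so [](~s -> s) is false at v.
Satisfying worlds: {z}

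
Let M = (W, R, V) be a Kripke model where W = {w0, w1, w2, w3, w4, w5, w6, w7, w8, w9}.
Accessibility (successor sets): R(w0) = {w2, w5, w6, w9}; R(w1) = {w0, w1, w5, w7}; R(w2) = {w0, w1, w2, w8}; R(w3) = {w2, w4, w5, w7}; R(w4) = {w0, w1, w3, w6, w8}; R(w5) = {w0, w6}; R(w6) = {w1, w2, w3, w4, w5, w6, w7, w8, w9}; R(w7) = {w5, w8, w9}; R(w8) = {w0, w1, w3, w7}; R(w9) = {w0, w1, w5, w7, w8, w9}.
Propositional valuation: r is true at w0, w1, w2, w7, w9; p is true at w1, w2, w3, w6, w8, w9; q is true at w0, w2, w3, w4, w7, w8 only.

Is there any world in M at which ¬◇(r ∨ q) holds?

No

Let φ = ¬◇(r ∨ q). Evaluate φ at each world:
  w0 (successors {w2, w5, w6, w9}): φ is false.
  w1 (successors {w0, w1, w5, w7}): φ is false.
  w2 (successors {w0, w1, w2, w8}): φ is false.
  w3 (successors {w2, w4, w5, w7}): φ is false.
  w4 (successors {w0, w1, w3, w6, w8}): φ is false.
  w5 (successors {w0, w6}): φ is false.
  w6 (successors {w1, w2, w3, w4, w5, w6, w7, w8, w9}): φ is false.
  w7 (successors {w5, w8, w9}): φ is false.
  w8 (successors {w0, w1, w3, w7}): φ is false.
  w9 (successors {w0, w1, w5, w7, w8, w9}): φ is false.
For instance, at w5:
  At w5: ◇(r ∨ q) is true, so ¬◇(r ∨ q) is false.
    At w5: ◇(r ∨ q) requires r ∨ q at some successor in {w0, w6}.
      r ∨ q holds at w0, so ◇(r ∨ q) is true at w5.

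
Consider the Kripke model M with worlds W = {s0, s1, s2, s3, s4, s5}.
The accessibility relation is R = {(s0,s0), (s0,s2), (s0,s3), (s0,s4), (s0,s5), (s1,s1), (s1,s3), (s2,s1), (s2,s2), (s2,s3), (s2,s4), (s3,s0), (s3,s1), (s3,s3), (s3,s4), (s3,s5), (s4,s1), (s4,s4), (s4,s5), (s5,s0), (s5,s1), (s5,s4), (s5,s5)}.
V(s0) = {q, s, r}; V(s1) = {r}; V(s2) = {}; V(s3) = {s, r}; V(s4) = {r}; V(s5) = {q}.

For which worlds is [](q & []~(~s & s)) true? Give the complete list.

Let φ = [](q & []~(~s & s)). Evaluate φ at each world:
  s0 (successors {s0, s2, s3, s4, s5}): φ is false.
  s1 (successors {s1, s3}): φ is false.
  s2 (successors {s1, s2, s3, s4}): φ is false.
  s3 (successors {s0, s1, s3, s4, s5}): φ is false.
  s4 (successors {s1, s4, s5}): φ is false.
  s5 (successors {s0, s1, s4, s5}): φ is false.
For instance, at s5:
  At s5: [](q & []~(~s & s)) requires q & []~(~s & s) at every successor {s0, s1, s4, s5}.
    q & []~(~s & s) fails at s1, so [](q & []~(~s & s)) is false at s5.
      At s1: q is false, []~(~s & s) is true, so q & []~(~s & s) is false.
Satisfying worlds: none.

none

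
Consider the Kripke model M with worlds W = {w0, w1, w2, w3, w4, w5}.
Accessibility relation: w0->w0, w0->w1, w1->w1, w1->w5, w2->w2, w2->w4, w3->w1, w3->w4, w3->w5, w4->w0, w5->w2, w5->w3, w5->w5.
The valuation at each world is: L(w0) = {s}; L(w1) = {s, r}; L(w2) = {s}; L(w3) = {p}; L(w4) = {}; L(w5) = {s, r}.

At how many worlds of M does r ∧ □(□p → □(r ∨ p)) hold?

Recall that □ψ holds at a world iff ψ holds at every accessible world, and ◇ψ holds iff ψ holds at some accessible world.
Let φ = r ∧ □(□p → □(r ∨ p)). Evaluate φ at each world:
  w0 (successors {w0, w1}): φ is false.
  w1 (successors {w1, w5}): φ is true.
  w2 (successors {w2, w4}): φ is false.
  w3 (successors {w1, w4, w5}): φ is false.
  w4 (successors {w0}): φ is false.
  w5 (successors {w2, w3, w5}): φ is true.
For instance, at w5:
  At w5: r is true, □(□p → □(r ∨ p)) is true, so r ∧ □(□p → □(r ∨ p)) is true.
    At w5: □(□p → □(r ∨ p)) requires □p → □(r ∨ p) at every successor {w2, w3, w5}.
      At w2: □p → □(r ∨ p) is true.
      At w3: □p → □(r ∨ p) is true.
      At w5: □p → □(r ∨ p) is true.
    So □(□p → □(r ∨ p)) is true at w5.
Satisfying worlds: {w1, w5}

2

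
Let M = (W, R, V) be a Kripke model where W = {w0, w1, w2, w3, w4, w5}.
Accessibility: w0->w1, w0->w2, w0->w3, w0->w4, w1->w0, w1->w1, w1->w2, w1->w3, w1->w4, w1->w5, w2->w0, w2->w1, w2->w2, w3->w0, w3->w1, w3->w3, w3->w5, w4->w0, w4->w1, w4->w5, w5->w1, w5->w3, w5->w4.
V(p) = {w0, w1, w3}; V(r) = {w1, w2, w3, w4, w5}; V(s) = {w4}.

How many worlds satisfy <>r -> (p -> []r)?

Let φ = <>r -> (p -> []r). Evaluate φ at each world:
  w0 (successors {w1, w2, w3, w4}): φ is true.
  w1 (successors {w0, w1, w2, w3, w4, w5}): φ is false.
  w2 (successors {w0, w1, w2}): φ is true.
  w3 (successors {w0, w1, w3, w5}): φ is false.
  w4 (successors {w0, w1, w5}): φ is true.
  w5 (successors {w1, w3, w4}): φ is true.
For instance, at w5:
  At w5: <>r is true, p -> []r is true, so <>r -> (p -> []r) is true.
    At w5: <>r requires r at some successor in {w1, w3, w4}.
      r holds at w1, so <>r is true at w5.
    At w5: p is false, []r is true, so p -> []r is true.
      At w5: []r requires r at every successor {w1, w3, w4}.
        At w1: r is true.
        At w3: r is true.
        At w4: r is true.
      So []r is true at w5.
Satisfying worlds: {w0, w2, w4, w5}

4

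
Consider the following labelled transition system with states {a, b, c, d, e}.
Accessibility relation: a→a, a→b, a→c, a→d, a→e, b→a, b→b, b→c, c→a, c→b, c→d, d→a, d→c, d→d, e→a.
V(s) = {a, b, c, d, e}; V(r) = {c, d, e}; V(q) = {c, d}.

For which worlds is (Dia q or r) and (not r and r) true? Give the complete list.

Let φ = (Dia q or r) and (not r and r). Evaluate φ at each world:
  a (successors {a, b, c, d, e}): φ is false.
  b (successors {a, b, c}): φ is false.
  c (successors {a, b, d}): φ is false.
  d (successors {a, c, d}): φ is false.
  e (successors {a}): φ is false.
For instance, at e:
  At e: Dia q or r is true, not r and r is false, so (Dia q or r) and (not r and r) is false.
    At e: Dia q is false, r is true, so Dia q or r is true.
      At e: Dia q requires q at some successor in {a}.
        At a: q is false.
      So Dia q is false at e.
Satisfying worlds: none.

none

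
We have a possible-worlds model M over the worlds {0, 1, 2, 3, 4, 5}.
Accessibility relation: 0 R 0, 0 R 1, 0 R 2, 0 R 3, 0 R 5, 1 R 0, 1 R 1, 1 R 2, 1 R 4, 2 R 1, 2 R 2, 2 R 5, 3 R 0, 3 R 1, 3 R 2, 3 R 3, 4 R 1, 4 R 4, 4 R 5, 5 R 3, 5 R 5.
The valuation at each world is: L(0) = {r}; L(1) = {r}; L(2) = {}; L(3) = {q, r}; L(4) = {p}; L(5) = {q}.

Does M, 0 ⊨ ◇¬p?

Recall that ◇ψ holds at a world iff ψ holds at some accessible world.
At 0: ◇¬p requires ¬p at some successor in {0, 1, 2, 3, 5}.
  ¬p holds at 0, so ◇¬p is true at 0.

Yes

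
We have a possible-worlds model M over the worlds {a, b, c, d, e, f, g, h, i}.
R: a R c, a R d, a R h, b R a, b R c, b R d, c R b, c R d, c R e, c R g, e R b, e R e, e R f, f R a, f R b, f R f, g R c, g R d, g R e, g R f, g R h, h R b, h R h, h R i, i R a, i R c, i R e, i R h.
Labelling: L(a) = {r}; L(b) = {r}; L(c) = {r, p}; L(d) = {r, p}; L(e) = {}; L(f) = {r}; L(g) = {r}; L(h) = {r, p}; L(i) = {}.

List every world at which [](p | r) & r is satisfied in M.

Recall that []ψ holds at a world iff ψ holds at every accessible world, and <>ψ holds iff ψ holds at some accessible world.
Let φ = [](p | r) & r. Evaluate φ at each world:
  a (successors {c, d, h}): φ is true.
  b (successors {a, c, d}): φ is true.
  c (successors {b, d, e, g}): φ is false.
  d (successors ∅): φ is true.
  e (successors {b, e, f}): φ is false.
  f (successors {a, b, f}): φ is true.
  g (successors {c, d, e, f, h}): φ is false.
  h (successors {b, h, i}): φ is false.
  i (successors {a, c, e, h}): φ is false.
For instance, at i:
  At i: [](p | r) is false, r is false, so [](p | r) & r is false.
    At i: [](p | r) requires p | r at every successor {a, c, e, h}.
      p | r fails at e, so [](p | r) is false at i.
Satisfying worlds: {a, b, d, f}

a, b, d, f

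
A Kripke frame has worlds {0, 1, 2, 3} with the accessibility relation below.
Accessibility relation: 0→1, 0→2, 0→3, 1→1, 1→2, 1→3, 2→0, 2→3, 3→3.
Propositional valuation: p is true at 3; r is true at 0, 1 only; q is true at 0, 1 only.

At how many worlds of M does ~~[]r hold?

Let φ = ~~[]r. Evaluate φ at each world:
  0 (successors {1, 2, 3}): φ is false.
  1 (successors {1, 2, 3}): φ is false.
  2 (successors {0, 3}): φ is false.
  3 (successors {3}): φ is false.
For instance, at 3:
  At 3: ~[]r is true, so ~~[]r is false.
    At 3: []r is false, so ~[]r is true.
      At 3: []r requires r at every successor {3}.
        r fails at 3, so []r is false at 3.
Satisfying worlds: none.

0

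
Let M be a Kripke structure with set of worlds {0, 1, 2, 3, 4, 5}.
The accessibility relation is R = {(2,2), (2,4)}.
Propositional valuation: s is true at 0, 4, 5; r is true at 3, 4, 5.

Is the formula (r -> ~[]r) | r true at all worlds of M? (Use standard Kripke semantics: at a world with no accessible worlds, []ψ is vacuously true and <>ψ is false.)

Let φ = (r -> ~[]r) | r. Evaluate φ at each world:
  0 (successors ∅): φ is true.
  1 (successors ∅): φ is true.
  2 (successors {2, 4}): φ is true.
  3 (successors ∅): φ is true.
  4 (successors ∅): φ is true.
  5 (successors ∅): φ is true.
For instance, at 2:
  At 2: r -> ~[]r is true, r is false, so (r -> ~[]r) | r is true.
    At 2: r is false, ~[]r is true, so r -> ~[]r is true.
      At 2: []r is false, so ~[]r is true.

Yes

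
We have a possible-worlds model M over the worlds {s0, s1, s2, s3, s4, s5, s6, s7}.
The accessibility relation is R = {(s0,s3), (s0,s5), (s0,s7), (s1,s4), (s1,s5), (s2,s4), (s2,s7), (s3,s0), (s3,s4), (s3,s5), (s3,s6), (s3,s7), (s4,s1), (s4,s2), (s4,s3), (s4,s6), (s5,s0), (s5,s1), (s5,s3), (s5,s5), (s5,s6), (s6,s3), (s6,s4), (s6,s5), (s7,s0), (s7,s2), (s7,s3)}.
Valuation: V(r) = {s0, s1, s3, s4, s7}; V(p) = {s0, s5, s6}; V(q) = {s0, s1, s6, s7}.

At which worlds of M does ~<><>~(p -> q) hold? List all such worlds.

Let φ = ~<><>~(p -> q). Evaluate φ at each world:
  s0 (successors {s3, s5, s7}): φ is false.
  s1 (successors {s4, s5}): φ is false.
  s2 (successors {s4, s7}): φ is true.
  s3 (successors {s0, s4, s5, s6, s7}): φ is false.
  s4 (successors {s1, s2, s3, s6}): φ is false.
  s5 (successors {s0, s1, s3, s5, s6}): φ is false.
  s6 (successors {s3, s4, s5}): φ is false.
  s7 (successors {s0, s2, s3}): φ is false.
For instance, at s6:
  At s6: <><>~(p -> q) is true, so ~<><>~(p -> q) is false.
    At s6: <><>~(p -> q) requires <>~(p -> q) at some successor in {s3, s4, s5}.
      <>~(p -> q) holds at s3, so <><>~(p -> q) is true at s6.
Satisfying worlds: {s2}

s2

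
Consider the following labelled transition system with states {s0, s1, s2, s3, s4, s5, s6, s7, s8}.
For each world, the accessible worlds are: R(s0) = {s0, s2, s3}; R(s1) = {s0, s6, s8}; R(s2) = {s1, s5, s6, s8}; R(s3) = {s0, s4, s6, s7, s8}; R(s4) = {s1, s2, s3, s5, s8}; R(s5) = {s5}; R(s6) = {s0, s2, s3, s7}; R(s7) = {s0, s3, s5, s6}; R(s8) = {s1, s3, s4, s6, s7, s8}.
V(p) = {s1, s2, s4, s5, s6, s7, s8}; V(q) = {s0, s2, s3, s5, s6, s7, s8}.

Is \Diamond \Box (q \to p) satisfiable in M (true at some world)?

Recall that \Box ψ holds at a world iff ψ holds at every accessible world, and \Diamond ψ holds iff ψ holds at some accessible world.
Let φ = \Diamond \Box (q \to p). Evaluate φ at each world:
  s0 (successors {s0, s2, s3}): φ is true.
  s1 (successors {s0, s6, s8}): φ is false.
  s2 (successors {s1, s5, s6, s8}): φ is true.
  s3 (successors {s0, s4, s6, s7, s8}): φ is false.
  s4 (successors {s1, s2, s3, s5, s8}): φ is true.
  s5 (successors {s5}): φ is true.
  s6 (successors {s0, s2, s3, s7}): φ is true.
  s7 (successors {s0, s3, s5, s6}): φ is true.
  s8 (successors {s1, s3, s4, s6, s7, s8}): φ is false.
Detail at s0 (witness):
  At s0: \Diamond \Box (q \to p) requires \Box (q \to p) at some successor in {s0, s2, s3}.
    \Box (q \to p) holds at s2, so \Diamond \Box (q \to p) is true at s0.
      At s2: \Box (q \to p) requires q \to p at every successor {s1, s5, s6, s8}.
        At s1: q \to p is true.
        At s5: q \to p is true.
        At s6: q \to p is true.
        At s8: q \to p is true.
      So \Box (q \to p) is true at s2.

Yes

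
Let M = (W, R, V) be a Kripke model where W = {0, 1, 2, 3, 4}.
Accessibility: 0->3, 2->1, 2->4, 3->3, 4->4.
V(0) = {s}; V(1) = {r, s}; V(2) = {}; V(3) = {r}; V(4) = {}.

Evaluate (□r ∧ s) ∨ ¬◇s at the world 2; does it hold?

At 2: □r ∧ s is false, ¬◇s is false, so (□r ∧ s) ∨ ¬◇s is false.
  At 2: □r is false, s is false, so □r ∧ s is false.
    At 2: □r requires r at every successor {1, 4}.
      r fails at 4, so □r is false at 2.
  At 2: ◇s is true, so ¬◇s is false.
    At 2: ◇s requires s at some successor in {1, 4}.
      s holds at 1, so ◇s is true at 2.

No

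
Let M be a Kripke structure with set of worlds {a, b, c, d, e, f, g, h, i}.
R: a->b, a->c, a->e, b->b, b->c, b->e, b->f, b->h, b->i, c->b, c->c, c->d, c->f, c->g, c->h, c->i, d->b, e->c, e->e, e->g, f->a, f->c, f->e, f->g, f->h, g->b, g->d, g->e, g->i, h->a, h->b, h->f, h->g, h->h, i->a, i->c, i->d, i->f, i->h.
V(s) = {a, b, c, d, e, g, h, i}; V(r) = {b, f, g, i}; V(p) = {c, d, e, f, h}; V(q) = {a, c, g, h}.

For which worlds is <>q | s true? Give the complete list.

Let φ = <>q | s. Evaluate φ at each world:
  a (successors {b, c, e}): φ is true.
  b (successors {b, c, e, f, h, i}): φ is true.
  c (successors {b, c, d, f, g, h, i}): φ is true.
  d (successors {b}): φ is true.
  e (successors {c, e, g}): φ is true.
  f (successors {a, c, e, g, h}): φ is true.
  g (successors {b, d, e, i}): φ is true.
  h (successors {a, b, f, g, h}): φ is true.
  i (successors {a, c, d, f, h}): φ is true.
For instance, at d:
  At d: <>q is false, s is true, so <>q | s is true.
    At d: <>q requires q at some successor in {b}.
      At b: q is false.
    So <>q is false at d.
Satisfying worlds: {a, b, c, d, e, f, g, h, i}

a, b, c, d, e, f, g, h, i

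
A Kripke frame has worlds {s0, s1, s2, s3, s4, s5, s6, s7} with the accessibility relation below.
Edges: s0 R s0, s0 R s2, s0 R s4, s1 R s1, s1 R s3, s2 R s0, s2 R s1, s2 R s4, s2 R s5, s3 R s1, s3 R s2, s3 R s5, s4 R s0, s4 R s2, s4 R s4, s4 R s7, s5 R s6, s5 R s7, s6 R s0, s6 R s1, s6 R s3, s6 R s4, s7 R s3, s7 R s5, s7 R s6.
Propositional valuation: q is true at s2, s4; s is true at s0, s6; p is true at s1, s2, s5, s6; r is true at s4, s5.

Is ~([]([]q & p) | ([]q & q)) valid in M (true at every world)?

Let φ = ~([]([]q & p) | ([]q & q)). Evaluate φ at each world:
  s0 (successors {s0, s2, s4}): φ is true.
  s1 (successors {s1, s3}): φ is true.
  s2 (successors {s0, s1, s4, s5}): φ is true.
  s3 (successors {s1, s2, s5}): φ is true.
  s4 (successors {s0, s2, s4, s7}): φ is true.
  s5 (successors {s6, s7}): φ is true.
  s6 (successors {s0, s1, s3, s4}): φ is true.
  s7 (successors {s3, s5, s6}): φ is true.
For instance, at s1:
  At s1: []([]q & p) | ([]q & q) is false, so ~([]([]q & p) | ([]q & q)) is true.
    At s1: []([]q & p) is false, []q & q is false, so []([]q & p) | ([]q & q) is false.
      At s1: []([]q & p) requires []q & p at every successor {s1, s3}.
        []q & p fails at s1, so []([]q & p) is false at s1.
      At s1: []q is false, q is false, so []q & q is false.

Yes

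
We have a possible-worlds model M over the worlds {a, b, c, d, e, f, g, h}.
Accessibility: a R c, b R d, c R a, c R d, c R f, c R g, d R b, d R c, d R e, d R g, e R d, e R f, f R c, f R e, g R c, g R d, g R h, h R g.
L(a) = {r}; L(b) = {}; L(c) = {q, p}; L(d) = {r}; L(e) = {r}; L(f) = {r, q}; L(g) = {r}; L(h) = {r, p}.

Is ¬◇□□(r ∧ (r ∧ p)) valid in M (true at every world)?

Recall that □ψ holds at a world iff ψ holds at every accessible world, and ◇ψ holds iff ψ holds at some accessible world.
Let φ = ¬◇□□(r ∧ (r ∧ p)). Evaluate φ at each world:
  a (successors {c}): φ is true.
  b (successors {d}): φ is true.
  c (successors {a, d, f, g}): φ is true.
  d (successors {b, c, e, g}): φ is true.
  e (successors {d, f}): φ is true.
  f (successors {c, e}): φ is true.
  g (successors {c, d, h}): φ is true.
  h (successors {g}): φ is true.
For instance, at g:
  At g: ◇□□(r ∧ (r ∧ p)) is false, so ¬◇□□(r ∧ (r ∧ p)) is true.
    At g: ◇□□(r ∧ (r ∧ p)) requires □□(r ∧ (r ∧ p)) at some successor in {c, d, h}.
      At c: □□(r ∧ (r ∧ p)) is false.
      At d: □□(r ∧ (r ∧ p)) is false.
      At h: □□(r ∧ (r ∧ p)) is false.
    So ◇□□(r ∧ (r ∧ p)) is false at g.

Yes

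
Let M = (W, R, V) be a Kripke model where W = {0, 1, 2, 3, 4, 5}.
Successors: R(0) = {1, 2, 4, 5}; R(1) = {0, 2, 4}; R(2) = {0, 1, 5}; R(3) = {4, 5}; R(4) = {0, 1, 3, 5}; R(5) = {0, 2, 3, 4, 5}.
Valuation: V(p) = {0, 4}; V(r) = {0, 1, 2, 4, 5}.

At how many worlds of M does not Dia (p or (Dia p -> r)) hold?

Let φ = not Dia (p or (Dia p -> r)). Evaluate φ at each world:
  0 (successors {1, 2, 4, 5}): φ is false.
  1 (successors {0, 2, 4}): φ is false.
  2 (successors {0, 1, 5}): φ is false.
  3 (successors {4, 5}): φ is false.
  4 (successors {0, 1, 3, 5}): φ is false.
  5 (successors {0, 2, 3, 4, 5}): φ is false.
For instance, at 0:
  At 0: Dia (p or (Dia p -> r)) is true, so not Dia (p or (Dia p -> r)) is false.
    At 0: Dia (p or (Dia p -> r)) requires p or (Dia p -> r) at some successor in {1, 2, 4, 5}.
      p or (Dia p -> r) holds at 1, so Dia (p or (Dia p -> r)) is true at 0.
Satisfying worlds: none.

0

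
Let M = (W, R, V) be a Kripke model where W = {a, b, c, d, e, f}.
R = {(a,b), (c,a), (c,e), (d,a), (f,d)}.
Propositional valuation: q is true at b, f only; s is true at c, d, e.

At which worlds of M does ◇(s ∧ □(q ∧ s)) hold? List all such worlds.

Let φ = ◇(s ∧ □(q ∧ s)). Evaluate φ at each world:
  a (successors {b}): φ is false.
  b (successors ∅): φ is false.
  c (successors {a, e}): φ is true.
  d (successors {a}): φ is false.
  e (successors ∅): φ is false.
  f (successors {d}): φ is false.
For instance, at f:
  At f: ◇(s ∧ □(q ∧ s)) requires s ∧ □(q ∧ s) at some successor in {d}.
    At d: s ∧ □(q ∧ s) is false.
  So ◇(s ∧ □(q ∧ s)) is false at f.
Satisfying worlds: {c}

c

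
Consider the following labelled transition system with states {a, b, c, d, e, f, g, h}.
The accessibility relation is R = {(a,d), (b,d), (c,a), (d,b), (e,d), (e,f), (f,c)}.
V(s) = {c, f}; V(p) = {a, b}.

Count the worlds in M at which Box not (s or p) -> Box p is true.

Let φ = Box not (s or p) -> Box p. Evaluate φ at each world:
  a (successors {d}): φ is false.
  b (successors {d}): φ is false.
  c (successors {a}): φ is true.
  d (successors {b}): φ is true.
  e (successors {d, f}): φ is true.
  f (successors {c}): φ is true.
  g (successors ∅): φ is true.
  h (successors ∅): φ is true.
For instance, at f:
  At f: Box not (s or p) is false, Box p is false, so Box not (s or p) -> Box p is true.
    At f: Box not (s or p) requires not (s or p) at every successor {c}.
      not (s or p) fails at c, so Box not (s or p) is false at f.
    At f: Box p requires p at every successor {c}.
      p fails at c, so Box p is false at f.
Satisfying worlds: {c, d, e, f, g, h}

6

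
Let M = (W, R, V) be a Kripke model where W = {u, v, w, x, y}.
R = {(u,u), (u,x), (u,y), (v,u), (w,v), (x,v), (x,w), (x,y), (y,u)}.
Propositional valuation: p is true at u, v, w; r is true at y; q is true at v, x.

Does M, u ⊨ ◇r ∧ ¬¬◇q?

Yes

Recall that ◇ψ holds at a world iff ψ holds at some accessible world.
At u: ◇r is true, ¬¬◇q is true, so ◇r ∧ ¬¬◇q is true.
  At u: ◇r requires r at some successor in {u, x, y}.
    r holds at y, so ◇r is true at u.
  At u: ¬◇q is false, so ¬¬◇q is true.
    At u: ◇q is true, so ¬◇q is false.
      At u: ◇q requires q at some successor in {u, x, y}.
        q holds at x, so ◇q is true at u.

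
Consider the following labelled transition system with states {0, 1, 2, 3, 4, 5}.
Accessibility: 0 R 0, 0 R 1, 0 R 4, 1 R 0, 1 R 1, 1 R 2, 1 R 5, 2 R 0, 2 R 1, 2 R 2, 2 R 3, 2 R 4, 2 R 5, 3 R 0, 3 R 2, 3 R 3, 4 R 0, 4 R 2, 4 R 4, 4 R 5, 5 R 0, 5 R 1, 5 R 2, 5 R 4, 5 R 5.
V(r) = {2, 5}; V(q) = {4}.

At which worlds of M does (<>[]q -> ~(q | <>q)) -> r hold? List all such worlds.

2, 5

Let φ = (<>[]q -> ~(q | <>q)) -> r. Evaluate φ at each world:
  0 (successors {0, 1, 4}): φ is false.
  1 (successors {0, 1, 2, 5}): φ is false.
  2 (successors {0, 1, 2, 3, 4, 5}): φ is true.
  3 (successors {0, 2, 3}): φ is false.
  4 (successors {0, 2, 4, 5}): φ is false.
  5 (successors {0, 1, 2, 4, 5}): φ is true.
For instance, at 2:
  At 2: <>[]q -> ~(q | <>q) is true, r is true, so (<>[]q -> ~(q | <>q)) -> r is true.
    At 2: <>[]q is false, ~(q | <>q) is false, so <>[]q -> ~(q | <>q) is true.
      At 2: <>[]q requires []q at some successor in {0, 1, 2, 3, 4, 5}.
        At 0: []q is false.
        At 1: []q is false.
        At 2: []q is false.
        At 3: []q is false.
        At 4: []q is false.
        At 5: []q is false.
      So <>[]q is false at 2.
      At 2: q | <>q is true, so ~(q | <>q) is false.
Satisfying worlds: {2, 5}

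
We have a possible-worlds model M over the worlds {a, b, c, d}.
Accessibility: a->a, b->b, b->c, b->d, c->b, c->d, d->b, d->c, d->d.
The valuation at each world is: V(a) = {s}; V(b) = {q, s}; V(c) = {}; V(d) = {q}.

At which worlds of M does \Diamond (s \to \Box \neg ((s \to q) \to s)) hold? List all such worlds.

b, c, d

Recall that \Box ψ holds at a world iff ψ holds at every accessible world, and \Diamond ψ holds iff ψ holds at some accessible world.
Let φ = \Diamond (s \to \Box \neg ((s \to q) \to s)). Evaluate φ at each world:
  a (successors {a}): φ is false.
  b (successors {b, c, d}): φ is true.
  c (successors {b, d}): φ is true.
  d (successors {b, c, d}): φ is true.
For instance, at c:
  At c: \Diamond (s \to \Box \neg ((s \to q) \to s)) requires s \to \Box \neg ((s \to q) \to s) at some successor in {b, d}.
    s \to \Box \neg ((s \to q) \to s) holds at d, so \Diamond (s \to \Box \neg ((s \to q) \to s)) is true at c.
      At d: s is false, \Box \neg ((s \to q) \to s) is false, so s \to \Box \neg ((s \to q) \to s) is true.
Satisfying worlds: {b, c, d}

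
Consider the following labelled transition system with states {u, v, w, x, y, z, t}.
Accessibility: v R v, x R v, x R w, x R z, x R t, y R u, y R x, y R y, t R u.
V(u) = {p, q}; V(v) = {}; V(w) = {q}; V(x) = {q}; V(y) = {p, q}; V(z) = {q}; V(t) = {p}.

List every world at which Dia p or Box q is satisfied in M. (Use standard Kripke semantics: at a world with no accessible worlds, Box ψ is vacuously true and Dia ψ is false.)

Let φ = Dia p or Box q. Evaluate φ at each world:
  u (successors ∅): φ is true.
  v (successors {v}): φ is false.
  w (successors ∅): φ is true.
  x (successors {v, w, z, t}): φ is true.
  y (successors {u, x, y}): φ is true.
  z (successors ∅): φ is true.
  t (successors {u}): φ is true.
For instance, at y:
  At y: Dia p is true, Box q is true, so Dia p or Box q is true.
    At y: Dia p requires p at some successor in {u, x, y}.
      p holds at u, so Dia p is true at y.
    At y: Box q requires q at every successor {u, x, y}.
      At u: q is true.
      At x: q is true.
      At y: q is true.
    So Box q is true at y.
Satisfying worlds: {u, w, x, y, z, t}

u, w, x, y, z, t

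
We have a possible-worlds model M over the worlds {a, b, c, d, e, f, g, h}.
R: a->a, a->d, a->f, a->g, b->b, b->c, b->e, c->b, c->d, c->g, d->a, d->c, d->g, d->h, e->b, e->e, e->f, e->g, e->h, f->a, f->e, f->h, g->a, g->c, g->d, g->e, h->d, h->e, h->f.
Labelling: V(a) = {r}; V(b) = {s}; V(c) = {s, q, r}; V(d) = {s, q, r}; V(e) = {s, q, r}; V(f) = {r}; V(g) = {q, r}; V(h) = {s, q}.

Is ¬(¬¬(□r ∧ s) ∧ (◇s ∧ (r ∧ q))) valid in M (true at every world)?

Let φ = ¬(¬¬(□r ∧ s) ∧ (◇s ∧ (r ∧ q))). Evaluate φ at each world:
  a (successors {a, d, f, g}): φ is true.
  b (successors {b, c, e}): φ is true.
  c (successors {b, d, g}): φ is true.
  d (successors {a, c, g, h}): φ is true.
  e (successors {b, e, f, g, h}): φ is true.
  f (successors {a, e, h}): φ is true.
  g (successors {a, c, d, e}): φ is true.
  h (successors {d, e, f}): φ is true.
For instance, at e:
  At e: ¬¬(□r ∧ s) ∧ (◇s ∧ (r ∧ q)) is false, so ¬(¬¬(□r ∧ s) ∧ (◇s ∧ (r ∧ q))) is true.
    At e: ¬¬(□r ∧ s) is false, ◇s ∧ (r ∧ q) is true, so ¬¬(□r ∧ s) ∧ (◇s ∧ (r ∧ q)) is false.
      At e: ¬(□r ∧ s) is true, so ¬¬(□r ∧ s) is false.
      At e: ◇s is true, r ∧ q is true, so ◇s ∧ (r ∧ q) is true.

Yes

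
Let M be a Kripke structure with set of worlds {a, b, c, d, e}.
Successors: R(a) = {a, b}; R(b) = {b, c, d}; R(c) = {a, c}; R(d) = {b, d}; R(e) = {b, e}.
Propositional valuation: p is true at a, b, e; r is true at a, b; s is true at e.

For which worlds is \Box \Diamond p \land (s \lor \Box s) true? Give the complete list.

Let φ = \Box \Diamond p \land (s \lor \Box s). Evaluate φ at each world:
  a (successors {a, b}): φ is false.
  b (successors {b, c, d}): φ is false.
  c (successors {a, c}): φ is false.
  d (successors {b, d}): φ is false.
  e (successors {b, e}): φ is true.
For instance, at c:
  At c: \Box \Diamond p is true, s \lor \Box s is false, so \Box \Diamond p \land (s \lor \Box s) is false.
    At c: \Box \Diamond p requires \Diamond p at every successor {a, c}.
      At a: \Diamond p is true.
      At c: \Diamond p is true.
    So \Box \Diamond p is true at c.
    At c: s is false, \Box s is false, so s \lor \Box s is false.
      At c: \Box s requires s at every successor {a, c}.
        s fails at a, so \Box s is false at c.
Satisfying worlds: {e}

e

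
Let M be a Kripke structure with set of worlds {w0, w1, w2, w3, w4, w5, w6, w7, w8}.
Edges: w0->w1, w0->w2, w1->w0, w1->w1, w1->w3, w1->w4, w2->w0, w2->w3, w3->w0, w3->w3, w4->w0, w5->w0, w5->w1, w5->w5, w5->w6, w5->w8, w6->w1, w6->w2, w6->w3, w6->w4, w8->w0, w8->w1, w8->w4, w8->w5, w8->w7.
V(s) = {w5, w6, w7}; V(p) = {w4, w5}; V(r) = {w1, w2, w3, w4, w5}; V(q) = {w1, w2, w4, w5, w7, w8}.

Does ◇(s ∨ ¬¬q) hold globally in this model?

Let φ = ◇(s ∨ ¬¬q). Evaluate φ at each world:
  w0 (successors {w1, w2}): φ is true.
  w1 (successors {w0, w1, w3, w4}): φ is true.
  w2 (successors {w0, w3}): φ is false.
  w3 (successors {w0, w3}): φ is false.
  w4 (successors {w0}): φ is false.
  w5 (successors {w0, w1, w5, w6, w8}): φ is true.
  w6 (successors {w1, w2, w3, w4}): φ is true.
  w7 (successors ∅): φ is false.
  w8 (successors {w0, w1, w4, w5, w7}): φ is true.
Detail at w2 (counterexample):
  At w2: ◇(s ∨ ¬¬q) requires s ∨ ¬¬q at some successor in {w0, w3}.
    At w0: s ∨ ¬¬q is false.
    At w3: s ∨ ¬¬q is false.
  So ◇(s ∨ ¬¬q) is false at w2.

No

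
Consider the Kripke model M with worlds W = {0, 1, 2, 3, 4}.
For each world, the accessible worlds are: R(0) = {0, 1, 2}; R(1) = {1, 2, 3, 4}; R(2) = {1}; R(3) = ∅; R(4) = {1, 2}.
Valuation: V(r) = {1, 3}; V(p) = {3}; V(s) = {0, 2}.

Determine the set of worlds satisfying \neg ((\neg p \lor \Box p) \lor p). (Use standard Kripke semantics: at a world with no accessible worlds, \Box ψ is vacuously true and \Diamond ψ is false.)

Recall that \Box ψ holds at a world iff ψ holds at every accessible world, and \Diamond ψ holds iff ψ holds at some accessible world.
Let φ = \neg ((\neg p \lor \Box p) \lor p). Evaluate φ at each world:
  0 (successors {0, 1, 2}): φ is false.
  1 (successors {1, 2, 3, 4}): φ is false.
  2 (successors {1}): φ is false.
  3 (successors ∅): φ is false.
  4 (successors {1, 2}): φ is false.
For instance, at 0:
  At 0: (\neg p \lor \Box p) \lor p is true, so \neg ((\neg p \lor \Box p) \lor p) is false.
    At 0: \neg p \lor \Box p is true, p is false, so (\neg p \lor \Box p) \lor p is true.
      At 0: \neg p is true, \Box p is false, so \neg p \lor \Box p is true.
Satisfying worlds: none.

none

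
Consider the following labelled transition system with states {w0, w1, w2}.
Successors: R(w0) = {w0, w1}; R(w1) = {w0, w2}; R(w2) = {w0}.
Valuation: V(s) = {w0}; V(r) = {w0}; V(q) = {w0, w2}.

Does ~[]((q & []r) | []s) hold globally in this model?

Let φ = ~[]((q & []r) | []s). Evaluate φ at each world:
  w0 (successors {w0, w1}): φ is true.
  w1 (successors {w0, w2}): φ is true.
  w2 (successors {w0}): φ is true.
For instance, at w2:
  At w2: []((q & []r) | []s) is false, so ~[]((q & []r) | []s) is true.
    At w2: []((q & []r) | []s) requires (q & []r) | []s at every successor {w0}.
      (q & []r) | []s fails at w0, so []((q & []r) | []s) is false at w2.

Yes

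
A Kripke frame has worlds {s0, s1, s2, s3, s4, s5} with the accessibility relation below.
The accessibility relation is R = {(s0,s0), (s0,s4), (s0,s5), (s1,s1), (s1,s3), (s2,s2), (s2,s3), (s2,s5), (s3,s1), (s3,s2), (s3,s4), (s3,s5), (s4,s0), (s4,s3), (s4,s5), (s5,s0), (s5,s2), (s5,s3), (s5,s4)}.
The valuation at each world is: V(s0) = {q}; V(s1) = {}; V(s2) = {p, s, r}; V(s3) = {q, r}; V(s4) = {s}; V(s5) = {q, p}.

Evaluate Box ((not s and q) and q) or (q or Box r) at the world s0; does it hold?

Recall that Box ψ holds at a world iff ψ holds at every accessible world, and Dia ψ holds iff ψ holds at some accessible world.
At s0: Box ((not s and q) and q) is false, q or Box r is true, so Box ((not s and q) and q) or (q or Box r) is true.
  At s0: Box ((not s and q) and q) requires (not s and q) and q at every successor {s0, s4, s5}.
    (not s and q) and q fails at s4, so Box ((not s and q) and q) is false at s0.
  At s0: q is true, Box r is false, so q or Box r is true.
    At s0: Box r requires r at every successor {s0, s4, s5}.
      r fails at s0, so Box r is false at s0.

Yes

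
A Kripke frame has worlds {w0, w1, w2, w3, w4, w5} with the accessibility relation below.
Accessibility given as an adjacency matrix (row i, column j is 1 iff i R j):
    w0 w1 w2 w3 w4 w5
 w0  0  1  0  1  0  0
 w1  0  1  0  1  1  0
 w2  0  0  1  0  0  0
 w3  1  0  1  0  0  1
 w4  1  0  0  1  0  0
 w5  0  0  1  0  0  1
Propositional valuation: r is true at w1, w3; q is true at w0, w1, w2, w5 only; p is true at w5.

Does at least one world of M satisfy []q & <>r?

Let φ = []q & <>r. Evaluate φ at each world:
  w0 (successors {w1, w3}): φ is false.
  w1 (successors {w1, w3, w4}): φ is false.
  w2 (successors {w2}): φ is false.
  w3 (successors {w0, w2, w5}): φ is false.
  w4 (successors {w0, w3}): φ is false.
  w5 (successors {w2, w5}): φ is false.
For instance, at w5:
  At w5: []q is true, <>r is false, so []q & <>r is false.
    At w5: []q requires q at every successor {w2, w5}.
      At w2: q is true.
      At w5: q is true.
    So []q is true at w5.
    At w5: <>r requires r at some successor in {w2, w5}.
      At w2: r is false.
      At w5: r is false.
    So <>r is false at w5.

No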